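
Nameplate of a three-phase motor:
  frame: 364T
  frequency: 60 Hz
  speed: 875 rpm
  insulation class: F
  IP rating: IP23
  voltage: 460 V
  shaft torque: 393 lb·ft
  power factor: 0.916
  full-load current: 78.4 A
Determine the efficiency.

85.3 %

τ = 393 lb·ft × 1.356 = 532.9 N·m
ω = 2π × 875/60 = 91.63 rad/s; P_out = τω = 532.9 × 91.63 = 48830 W
P_in = √3·V_L·I_L·cosφ = 1.732 × 460 × 78.4 × 0.916 = 57216 W
η = P_out / P_in = 48830 / 57216 = 0.853 = 85.3%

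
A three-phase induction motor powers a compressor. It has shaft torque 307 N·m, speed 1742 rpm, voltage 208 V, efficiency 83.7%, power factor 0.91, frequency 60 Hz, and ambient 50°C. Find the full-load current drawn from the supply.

204 A

ω = 2π×1742/60 = 182.4 rad/s; P_out = τω = 307 × 182.4 = 55997 W
P_in = P_out / η = 55997 / 0.837 = 66902 W
I_L = P_in / (√3·V_L·cosφ) = 66902 / (1.732 × 208 × 0.91) = 204 A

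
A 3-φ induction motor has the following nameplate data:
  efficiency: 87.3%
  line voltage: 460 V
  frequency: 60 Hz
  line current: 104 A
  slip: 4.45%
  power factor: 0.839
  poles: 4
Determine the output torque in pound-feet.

249 lb·ft

P_in = √3·V·I·cosφ = 1.732 × 460 × 104 × 0.839 = 69519 W
P_out = η·P_in = 0.873 × 69519 = 60690 W
n_s = 120×60/4 = 1800 rpm; n = 1800×(1−0.0445) = 1720 rpm
ω = 2π×1720/60 = 180.1 rad/s
τ = P_out/ω = 60690/180.1 = 337 N·m
In lb·ft: 337/1.356 = 249 lb·ft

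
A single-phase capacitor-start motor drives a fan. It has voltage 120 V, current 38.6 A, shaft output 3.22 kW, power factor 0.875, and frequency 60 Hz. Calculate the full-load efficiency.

79.4 %

P_out = 3.22 kW = 3220 W
P_in = V·I·cosφ = 120 × 38.6 × 0.875 = 4053 W
η = P_out / P_in = 3220 / 4053 = 0.794 = 79.4%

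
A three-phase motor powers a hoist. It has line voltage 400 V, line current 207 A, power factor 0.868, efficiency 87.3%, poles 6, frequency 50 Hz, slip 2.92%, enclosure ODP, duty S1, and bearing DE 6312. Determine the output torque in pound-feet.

788 lb·ft

P_in = √3·V·I·cosφ = 1.732 × 400 × 207 × 0.868 = 124480 W
P_out = η·P_in = 0.873 × 124480 = 108671 W
n_s = 120×50/6 = 1000 rpm; n = 1000×(1−0.0292) = 971 rpm
ω = 2π×971/60 = 101.7 rad/s
τ = P_out/ω = 108671/101.7 = 1069 N·m
In lb·ft: 1069/1.356 = 788 lb·ft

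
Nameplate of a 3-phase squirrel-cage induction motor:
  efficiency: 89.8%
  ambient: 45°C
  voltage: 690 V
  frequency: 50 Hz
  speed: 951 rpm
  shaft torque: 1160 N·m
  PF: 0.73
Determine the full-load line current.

147 A

ω = 2π×951/60 = 99.59 rad/s; P_out = τω = 1160 × 99.59 = 115524 W
P_in = P_out / η = 115524 / 0.898 = 128646 W
I_L = P_in / (√3·V_L·cosφ) = 128646 / (1.732 × 690 × 0.73) = 147 A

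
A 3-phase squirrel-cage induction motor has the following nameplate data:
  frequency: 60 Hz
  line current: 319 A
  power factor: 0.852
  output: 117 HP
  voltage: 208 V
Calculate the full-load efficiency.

P_out = 117 × 746 = 87282 W
P_in = √3·V_L·I_L·cosφ = 1.732 × 208 × 319 × 0.852 = 97913 W
η = P_out / P_in = 87282 / 97913 = 0.891 = 89.1%

89.1 %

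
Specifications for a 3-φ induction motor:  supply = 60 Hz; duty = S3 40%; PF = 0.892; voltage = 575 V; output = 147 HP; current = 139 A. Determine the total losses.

P_in = √3·V·I·cosφ = 1.732×575×139×0.892 = 123480 W
P_out = 147×746 = 109662 W
Losses = P_in − P_out = 123480 − 109662 = 13818 W

13800 W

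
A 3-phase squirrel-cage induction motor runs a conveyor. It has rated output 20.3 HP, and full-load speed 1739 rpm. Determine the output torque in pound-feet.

61.3 lb·ft

P_out = 20.3 × 746 = 15144 W
ω = 2π × 1739/60 = 182.1 rad/s
τ = P_out/ω = 15144/182.1 = 83.16 N·m
In lb·ft: 83.16/1.356 = 61.3 lb·ft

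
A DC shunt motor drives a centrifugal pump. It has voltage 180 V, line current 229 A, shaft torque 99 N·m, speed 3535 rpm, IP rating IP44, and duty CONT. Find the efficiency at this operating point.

88.9 %

ω = 2π × 3535/60 = 370.2 rad/s; P_out = τω = 99 × 370.2 = 36650 W
P_in = V·I = 180 × 229 = 41220 W
η = P_out / P_in = 36650 / 41220 = 0.889 = 88.9%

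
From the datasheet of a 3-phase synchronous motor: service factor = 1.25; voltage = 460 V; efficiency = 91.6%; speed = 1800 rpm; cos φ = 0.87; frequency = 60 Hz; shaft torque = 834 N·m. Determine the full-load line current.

248 A

ω = 2π×1800/60 = 188.5 rad/s; P_out = τω = 834 × 188.5 = 157209 W
P_in = P_out / η = 157209 / 0.916 = 171626 W
I_L = P_in / (√3·V_L·cosφ) = 171626 / (1.732 × 460 × 0.87) = 248 A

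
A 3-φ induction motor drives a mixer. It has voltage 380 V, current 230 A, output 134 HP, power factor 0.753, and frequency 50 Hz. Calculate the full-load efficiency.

87.7 %

P_out = 134 × 746 = 99964 W
P_in = √3·V_L·I_L·cosφ = 1.732 × 380 × 230 × 0.753 = 113987 W
η = P_out / P_in = 99964 / 113987 = 0.877 = 87.7%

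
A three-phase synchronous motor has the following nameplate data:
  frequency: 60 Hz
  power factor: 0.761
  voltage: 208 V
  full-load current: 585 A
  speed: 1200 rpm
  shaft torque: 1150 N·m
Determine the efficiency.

ω = 2π × 1200/60 = 125.7 rad/s; P_out = τω = 1150 × 125.7 = 144555 W
P_in = √3·V_L·I_L·cosφ = 1.732 × 208 × 585 × 0.761 = 160381 W
η = P_out / P_in = 144555 / 160381 = 0.901 = 90.1%

90.1 %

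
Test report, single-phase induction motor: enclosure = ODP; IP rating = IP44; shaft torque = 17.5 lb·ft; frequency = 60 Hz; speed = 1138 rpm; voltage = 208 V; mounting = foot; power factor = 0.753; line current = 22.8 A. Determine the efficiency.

τ = 17.5 lb·ft × 1.356 = 23.73 N·m
ω = 2π × 1138/60 = 119.2 rad/s; P_out = τω = 23.73 × 119.2 = 2829 W
P_in = V·I·cosφ = 208 × 22.8 × 0.753 = 3571 W
η = P_out / P_in = 2829 / 3571 = 0.792 = 79.2%

79.2 %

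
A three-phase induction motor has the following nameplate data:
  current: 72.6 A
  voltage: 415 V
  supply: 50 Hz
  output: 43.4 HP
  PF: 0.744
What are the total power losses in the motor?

6450 W

P_in = √3·V·I·cosφ = 1.732×415×72.6×0.744 = 38824 W
P_out = 43.4×746 = 32376 W
Losses = P_in − P_out = 38824 − 32376 = 6448 W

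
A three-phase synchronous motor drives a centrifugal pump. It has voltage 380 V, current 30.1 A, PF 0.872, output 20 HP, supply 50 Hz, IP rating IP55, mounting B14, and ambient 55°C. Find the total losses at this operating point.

2.36 kW

P_in = √3·V·I·cosφ = 1.732×380×30.1×0.872 = 17275 W
P_out = 20×746 = 14920 W
Losses = P_in − P_out = 17275 − 14920 = 2355 W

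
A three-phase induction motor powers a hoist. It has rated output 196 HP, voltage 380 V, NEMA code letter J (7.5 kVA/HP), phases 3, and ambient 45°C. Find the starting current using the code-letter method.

S_LR = 7.5 × 196 = 1470 kVA
I_LR = S_LR/(√3·V_L) = 1470000/(1.732×380) = 2230 A

2230 A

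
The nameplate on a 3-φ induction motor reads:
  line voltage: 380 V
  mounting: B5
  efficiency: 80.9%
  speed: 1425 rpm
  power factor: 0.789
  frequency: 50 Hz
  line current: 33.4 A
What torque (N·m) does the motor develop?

94 N·m

P_in = √3·V·I·cosφ = 1.732 × 380 × 33.4 × 0.789 = 17344 W
P_out = η·P_in = 0.809 × 17344 = 14031 W
n = 1425 rpm
ω = 2π×1425/60 = 149.2 rad/s
τ = P_out/ω = 14031/149.2 = 94 N·m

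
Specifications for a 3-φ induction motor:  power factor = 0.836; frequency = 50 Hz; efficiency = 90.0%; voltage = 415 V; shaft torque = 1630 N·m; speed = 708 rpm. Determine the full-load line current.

ω = 2π×708/60 = 74.14 rad/s; P_out = τω = 1630 × 74.14 = 120848 W
P_in = P_out / η = 120848 / 0.900 = 134276 W
I_L = P_in / (√3·V_L·cosφ) = 134276 / (1.732 × 415 × 0.836) = 223 A

223 A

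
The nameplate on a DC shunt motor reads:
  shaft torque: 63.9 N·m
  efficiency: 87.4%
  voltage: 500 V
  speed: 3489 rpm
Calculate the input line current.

53.4 A

ω = 2π×3489/60 = 365.4 rad/s; P_out = τω = 63.9 × 365.4 = 23349 W
P_in = P_out / η = 23349 / 0.874 = 26715 W
I = P_in / V = 26715 / 500 = 53.4 A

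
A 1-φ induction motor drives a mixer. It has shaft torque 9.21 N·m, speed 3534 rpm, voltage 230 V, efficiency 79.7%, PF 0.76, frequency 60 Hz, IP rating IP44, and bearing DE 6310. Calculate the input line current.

24.5 A

ω = 2π×3534/60 = 370.1 rad/s; P_out = τω = 9.21 × 370.1 = 3409 W
P_in = P_out / η = 3409 / 0.797 = 4277 W
I = P_in / (V·cosφ) = 4277 / (230 × 0.76) = 24.5 A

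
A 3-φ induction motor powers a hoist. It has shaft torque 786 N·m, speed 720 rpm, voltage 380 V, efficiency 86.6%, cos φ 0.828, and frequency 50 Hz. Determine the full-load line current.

126 A

ω = 2π×720/60 = 75.4 rad/s; P_out = τω = 786 × 75.4 = 59264 W
P_in = P_out / η = 59264 / 0.866 = 68434 W
I_L = P_in / (√3·V_L·cosφ) = 68434 / (1.732 × 380 × 0.828) = 126 A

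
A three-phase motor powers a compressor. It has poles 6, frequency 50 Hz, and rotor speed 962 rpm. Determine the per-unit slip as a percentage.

3.8 %

n_s = 120f/p = 120×50/6 = 1000 rpm
s = (n_s − n)/n_s = (1000 − 962)/1000 = 0.0380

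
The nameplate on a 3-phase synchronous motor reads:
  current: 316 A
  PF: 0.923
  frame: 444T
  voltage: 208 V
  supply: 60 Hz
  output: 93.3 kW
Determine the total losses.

11.8 kW

P_in = √3·V·I·cosφ = 1.732×208×316×0.923 = 105075 W
P_out = 93300 W
Losses = P_in − P_out = 105075 − 93300 = 11775 W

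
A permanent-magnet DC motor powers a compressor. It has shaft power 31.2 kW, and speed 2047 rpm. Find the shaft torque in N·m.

146 N·m

ω = 2π × 2047/60 = 214.4 rad/s
τ = P/ω = 31200/214.4 = 146 N·m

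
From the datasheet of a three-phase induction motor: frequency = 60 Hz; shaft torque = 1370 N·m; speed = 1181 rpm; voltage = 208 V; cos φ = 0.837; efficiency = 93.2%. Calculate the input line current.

ω = 2π×1181/60 = 123.7 rad/s; P_out = τω = 1370 × 123.7 = 169469 W
P_in = P_out / η = 169469 / 0.932 = 181834 W
I_L = P_in / (√3·V_L·cosφ) = 181834 / (1.732 × 208 × 0.837) = 603 A

603 A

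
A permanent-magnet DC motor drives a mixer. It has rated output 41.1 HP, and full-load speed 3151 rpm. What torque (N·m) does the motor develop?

92.9 N·m

P_out = 41.1 × 746 = 30661 W
ω = 2π × 3151/60 = 330 rad/s
τ = P_out/ω = 30661/330 = 92.9 N·m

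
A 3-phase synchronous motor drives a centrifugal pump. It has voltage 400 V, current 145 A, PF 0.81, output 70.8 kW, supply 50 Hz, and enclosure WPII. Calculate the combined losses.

10.6 kW

P_in = √3·V·I·cosφ = 1.732×400×145×0.81 = 81369 W
P_out = 70800 W
Losses = P_in − P_out = 81369 − 70800 = 10569 W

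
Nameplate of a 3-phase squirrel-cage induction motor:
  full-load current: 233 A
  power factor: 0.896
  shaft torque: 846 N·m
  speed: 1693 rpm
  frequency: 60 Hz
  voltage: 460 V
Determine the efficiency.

ω = 2π × 1693/60 = 177.3 rad/s; P_out = τω = 846 × 177.3 = 149996 W
P_in = √3·V_L·I_L·cosφ = 1.732 × 460 × 233 × 0.896 = 166330 W
η = P_out / P_in = 149996 / 166330 = 0.902 = 90.2%

90.2 %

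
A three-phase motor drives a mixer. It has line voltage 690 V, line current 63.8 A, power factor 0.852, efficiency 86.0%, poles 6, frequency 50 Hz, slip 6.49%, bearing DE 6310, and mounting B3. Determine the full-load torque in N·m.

P_in = √3·V·I·cosφ = 1.732 × 690 × 63.8 × 0.852 = 64962 W
P_out = η·P_in = 0.86 × 64962 = 55867 W
n_s = 120×50/6 = 1000 rpm; n = 1000×(1−0.0649) = 935 rpm
ω = 2π×935/60 = 97.91 rad/s
τ = P_out/ω = 55867/97.91 = 571 N·m

571 N·m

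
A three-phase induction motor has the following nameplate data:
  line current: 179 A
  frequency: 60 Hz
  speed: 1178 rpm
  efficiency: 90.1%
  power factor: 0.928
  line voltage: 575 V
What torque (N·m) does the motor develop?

P_in = √3·V·I·cosφ = 1.732 × 575 × 179 × 0.928 = 165431 W
P_out = η·P_in = 0.901 × 165431 = 149053 W
n = 1178 rpm
ω = 2π×1178/60 = 123.4 rad/s
τ = P_out/ω = 149053/123.4 = 1210 N·m

1210 N·m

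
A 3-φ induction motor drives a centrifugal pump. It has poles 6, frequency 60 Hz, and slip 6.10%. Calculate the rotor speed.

1127 rpm

n_s = 120f/p = 120×60/6 = 1200 rpm
n = n_s(1 − s) = 1200 × (1 − 0.061) = 1127 rpm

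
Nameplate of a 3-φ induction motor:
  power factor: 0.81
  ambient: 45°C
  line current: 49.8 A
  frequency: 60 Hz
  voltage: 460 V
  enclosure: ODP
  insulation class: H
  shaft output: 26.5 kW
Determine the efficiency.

82.5 %

P_out = 26.5 kW = 26500 W
P_in = √3·V_L·I_L·cosφ = 1.732 × 460 × 49.8 × 0.81 = 32138 W
η = P_out / P_in = 26500 / 32138 = 0.825 = 82.5%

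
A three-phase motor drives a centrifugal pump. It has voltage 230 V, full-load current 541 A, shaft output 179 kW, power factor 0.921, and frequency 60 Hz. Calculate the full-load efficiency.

90.2 %

P_out = 179 kW = 179000 W
P_in = √3·V_L·I_L·cosφ = 1.732 × 230 × 541 × 0.921 = 198487 W
η = P_out / P_in = 179000 / 198487 = 0.902 = 90.2%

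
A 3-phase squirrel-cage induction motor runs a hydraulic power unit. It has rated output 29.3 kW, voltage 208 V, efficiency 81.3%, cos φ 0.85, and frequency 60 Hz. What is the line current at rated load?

P_out = 29.3 kW = 29300 W
P_in = P_out / η = 29300 / 0.813 = 36039 W
I_L = P_in / (√3·V_L·cosφ) = 36039 / (1.732 × 208 × 0.85) = 118 A

118 A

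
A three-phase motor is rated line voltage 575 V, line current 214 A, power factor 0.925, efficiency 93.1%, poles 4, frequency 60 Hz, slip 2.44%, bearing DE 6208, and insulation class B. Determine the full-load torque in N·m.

P_in = √3·V·I·cosφ = 1.732 × 575 × 214 × 0.925 = 197138 W
P_out = η·P_in = 0.931 × 197138 = 183535 W
n_s = 120×60/4 = 1800 rpm; n = 1800×(1−0.0244) = 1756 rpm
ω = 2π×1756/60 = 183.9 rad/s
τ = P_out/ω = 183535/183.9 = 998 N·m

998 N·m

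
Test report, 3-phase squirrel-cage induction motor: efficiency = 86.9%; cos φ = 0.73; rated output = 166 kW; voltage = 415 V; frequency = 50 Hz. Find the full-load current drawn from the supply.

P_out = 166 kW = 166000 W
P_in = P_out / η = 166000 / 0.869 = 191024 W
I_L = P_in / (√3·V_L·cosφ) = 191024 / (1.732 × 415 × 0.73) = 364 A

364 A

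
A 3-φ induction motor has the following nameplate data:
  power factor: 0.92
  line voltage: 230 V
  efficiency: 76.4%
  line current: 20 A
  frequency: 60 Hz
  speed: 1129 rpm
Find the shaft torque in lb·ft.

P_in = √3·V·I·cosφ = 1.732 × 230 × 20 × 0.92 = 7330 W
P_out = η·P_in = 0.764 × 7330 = 5600 W
n = 1129 rpm
ω = 2π×1129/60 = 118.2 rad/s
τ = P_out/ω = 5600/118.2 = 47.38 N·m
In lb·ft: 47.38/1.356 = 34.9 lb·ft

34.9 lb·ft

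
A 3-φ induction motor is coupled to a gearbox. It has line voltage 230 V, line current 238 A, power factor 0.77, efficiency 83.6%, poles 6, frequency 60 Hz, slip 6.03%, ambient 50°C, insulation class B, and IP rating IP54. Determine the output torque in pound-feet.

381 lb·ft

P_in = √3·V·I·cosφ = 1.732 × 230 × 238 × 0.77 = 73003 W
P_out = η·P_in = 0.836 × 73003 = 61031 W
n_s = 120×60/6 = 1200 rpm; n = 1200×(1−0.0603) = 1128 rpm
ω = 2π×1128/60 = 118.1 rad/s
τ = P_out/ω = 61031/118.1 = 516.8 N·m
In lb·ft: 516.8/1.356 = 381 lb·ft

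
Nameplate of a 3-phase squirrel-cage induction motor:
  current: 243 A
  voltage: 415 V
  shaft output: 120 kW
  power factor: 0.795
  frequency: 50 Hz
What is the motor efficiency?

86.4 %

P_out = 120 kW = 120000 W
P_in = √3·V_L·I_L·cosφ = 1.732 × 415 × 243 × 0.795 = 138858 W
η = P_out / P_in = 120000 / 138858 = 0.864 = 86.4%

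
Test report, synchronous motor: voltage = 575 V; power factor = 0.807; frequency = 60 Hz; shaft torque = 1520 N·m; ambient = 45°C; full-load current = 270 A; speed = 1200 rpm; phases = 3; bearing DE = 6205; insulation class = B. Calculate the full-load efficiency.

88.0 %

ω = 2π × 1200/60 = 125.7 rad/s; P_out = τω = 1520 × 125.7 = 191064 W
P_in = √3·V_L·I_L·cosφ = 1.732 × 575 × 270 × 0.807 = 216997 W
η = P_out / P_in = 191064 / 216997 = 0.880 = 88.0%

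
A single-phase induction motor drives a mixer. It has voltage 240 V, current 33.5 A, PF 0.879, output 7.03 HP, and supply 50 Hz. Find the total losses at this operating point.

P_in = V·I·cosφ = 240×33.5×0.879 = 7067 W
P_out = 7.03×746 = 5244 W
Losses = P_in − P_out = 7067 − 5244 = 1823 W

1820 W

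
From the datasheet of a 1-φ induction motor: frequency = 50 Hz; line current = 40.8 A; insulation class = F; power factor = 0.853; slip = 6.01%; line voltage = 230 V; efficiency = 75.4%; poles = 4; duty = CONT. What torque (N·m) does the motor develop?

P_in = V·I·cosφ = 230 × 40.8 × 0.853 = 8005 W
P_out = η·P_in = 0.754 × 8005 = 6036 W
n_s = 120×50/4 = 1500 rpm; n = 1500×(1−0.0601) = 1410 rpm
ω = 2π×1410/60 = 147.7 rad/s
τ = P_out/ω = 6036/147.7 = 40.9 N·m

40.9 N·m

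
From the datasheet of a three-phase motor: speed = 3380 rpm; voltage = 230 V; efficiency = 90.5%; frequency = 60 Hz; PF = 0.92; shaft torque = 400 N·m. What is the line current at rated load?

ω = 2π×3380/60 = 354 rad/s; P_out = τω = 400 × 354 = 141600 W
P_in = P_out / η = 141600 / 0.905 = 156464 W
I_L = P_in / (√3·V_L·cosφ) = 156464 / (1.732 × 230 × 0.92) = 427 A

427 A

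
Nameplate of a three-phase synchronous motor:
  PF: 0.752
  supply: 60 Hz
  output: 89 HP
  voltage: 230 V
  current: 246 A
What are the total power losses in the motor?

P_in = √3·V·I·cosφ = 1.732×230×246×0.752 = 73693 W
P_out = 89×746 = 66394 W
Losses = P_in − P_out = 73693 − 66394 = 7299 W

7300 W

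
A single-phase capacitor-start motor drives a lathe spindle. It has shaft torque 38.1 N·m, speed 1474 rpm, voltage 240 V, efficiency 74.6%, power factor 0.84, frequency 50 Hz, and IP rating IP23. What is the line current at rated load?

ω = 2π×1474/60 = 154.4 rad/s; P_out = τω = 38.1 × 154.4 = 5883 W
P_in = P_out / η = 5883 / 0.746 = 7886 W
I = P_in / (V·cosφ) = 7886 / (240 × 0.84) = 39.1 A

39.1 A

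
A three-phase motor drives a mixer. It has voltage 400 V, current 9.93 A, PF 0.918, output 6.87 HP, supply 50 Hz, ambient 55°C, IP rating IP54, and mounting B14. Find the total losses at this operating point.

P_in = √3·V·I·cosφ = 1.732×400×9.93×0.918 = 6315 W
P_out = 6.87×746 = 5125 W
Losses = P_in − P_out = 6315 − 5125 = 1190 W

1.19 kW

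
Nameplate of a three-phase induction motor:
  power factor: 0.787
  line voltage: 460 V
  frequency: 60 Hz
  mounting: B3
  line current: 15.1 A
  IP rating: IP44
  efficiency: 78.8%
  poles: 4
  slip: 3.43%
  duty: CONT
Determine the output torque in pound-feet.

30.2 lb·ft

P_in = √3·V·I·cosφ = 1.732 × 460 × 15.1 × 0.787 = 9468 W
P_out = η·P_in = 0.788 × 9468 = 7461 W
n_s = 120×60/4 = 1800 rpm; n = 1800×(1−0.0343) = 1738 rpm
ω = 2π×1738/60 = 182 rad/s
τ = P_out/ω = 7461/182 = 40.99 N·m
In lb·ft: 40.99/1.356 = 30.2 lb·ft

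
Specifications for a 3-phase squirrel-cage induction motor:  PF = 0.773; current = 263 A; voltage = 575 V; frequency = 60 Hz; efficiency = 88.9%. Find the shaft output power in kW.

P_in = √3·V·I·cosφ = 1.732 × 575 × 263 × 0.773 = 202465 W
P_out = η·P_in = 0.889 × 202465 = 179991 W

180 kW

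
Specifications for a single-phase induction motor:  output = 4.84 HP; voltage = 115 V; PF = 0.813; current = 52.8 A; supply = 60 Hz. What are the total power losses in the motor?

P_in = V·I·cosφ = 115×52.8×0.813 = 4937 W
P_out = 4.84×746 = 3611 W
Losses = P_in − P_out = 4937 − 3611 = 1326 W

1330 W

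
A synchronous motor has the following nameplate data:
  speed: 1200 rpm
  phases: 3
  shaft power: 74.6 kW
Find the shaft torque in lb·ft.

438 lb·ft

ω = 2π × 1200/60 = 125.7 rad/s
τ = P/ω = 74600/125.7 = 593.5 N·m
In lb·ft: 593.5/1.356 = 438 lb·ft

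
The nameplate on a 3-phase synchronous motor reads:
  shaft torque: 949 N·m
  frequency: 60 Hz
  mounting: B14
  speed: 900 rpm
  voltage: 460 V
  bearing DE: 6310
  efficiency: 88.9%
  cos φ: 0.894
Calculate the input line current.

ω = 2π×900/60 = 94.25 rad/s; P_out = τω = 949 × 94.25 = 89443 W
P_in = P_out / η = 89443 / 0.889 = 100611 W
I_L = P_in / (√3·V_L·cosφ) = 100611 / (1.732 × 460 × 0.894) = 141 A

141 A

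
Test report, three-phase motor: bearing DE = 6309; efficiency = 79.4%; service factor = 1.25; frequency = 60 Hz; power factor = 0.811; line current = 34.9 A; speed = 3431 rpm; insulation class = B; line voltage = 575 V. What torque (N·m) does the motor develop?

P_in = √3·V·I·cosφ = 1.732 × 575 × 34.9 × 0.811 = 28188 W
P_out = η·P_in = 0.794 × 28188 = 22381 W
n = 3431 rpm
ω = 2π×3431/60 = 359.3 rad/s
τ = P_out/ω = 22381/359.3 = 62.3 N·m

62.3 N·m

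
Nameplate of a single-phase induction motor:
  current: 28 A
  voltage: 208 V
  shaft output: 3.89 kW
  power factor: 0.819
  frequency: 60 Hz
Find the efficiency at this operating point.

P_out = 3.89 kW = 3890 W
P_in = V·I·cosφ = 208 × 28 × 0.819 = 4770 W
η = P_out / P_in = 3890 / 4770 = 0.816 = 81.6%

81.6 %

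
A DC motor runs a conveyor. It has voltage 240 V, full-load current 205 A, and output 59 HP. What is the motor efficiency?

P_out = 59 × 746 = 44014 W
P_in = V·I = 240 × 205 = 49200 W
η = P_out / P_in = 44014 / 49200 = 0.895 = 89.5%

89.5 %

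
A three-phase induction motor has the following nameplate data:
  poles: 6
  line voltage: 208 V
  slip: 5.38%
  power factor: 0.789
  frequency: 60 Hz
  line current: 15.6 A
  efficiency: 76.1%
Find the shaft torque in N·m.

28.4 N·m

P_in = √3·V·I·cosφ = 1.732 × 208 × 15.6 × 0.789 = 4434 W
P_out = η·P_in = 0.761 × 4434 = 3374 W
n_s = 120×60/6 = 1200 rpm; n = 1200×(1−0.0538) = 1135 rpm
ω = 2π×1135/60 = 118.9 rad/s
τ = P_out/ω = 3374/118.9 = 28.4 N·m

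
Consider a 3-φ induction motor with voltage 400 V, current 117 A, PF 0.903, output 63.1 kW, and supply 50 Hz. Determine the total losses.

P_in = √3·V·I·cosφ = 1.732×400×117×0.903 = 73195 W
P_out = 63100 W
Losses = P_in − P_out = 73195 − 63100 = 10095 W

10100 W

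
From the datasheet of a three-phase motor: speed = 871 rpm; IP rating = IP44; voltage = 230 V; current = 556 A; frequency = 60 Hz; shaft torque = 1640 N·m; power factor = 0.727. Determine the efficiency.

92.9 %

ω = 2π × 871/60 = 91.21 rad/s; P_out = τω = 1640 × 91.21 = 149584 W
P_in = √3·V_L·I_L·cosφ = 1.732 × 230 × 556 × 0.727 = 161022 W
η = P_out / P_in = 149584 / 161022 = 0.929 = 92.9%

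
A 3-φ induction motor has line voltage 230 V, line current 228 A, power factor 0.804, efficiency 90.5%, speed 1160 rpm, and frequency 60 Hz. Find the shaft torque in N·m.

P_in = √3·V·I·cosφ = 1.732 × 230 × 228 × 0.804 = 73024 W
P_out = η·P_in = 0.905 × 73024 = 66087 W
n = 1160 rpm
ω = 2π×1160/60 = 121.5 rad/s
τ = P_out/ω = 66087/121.5 = 544 N·m

544 N·m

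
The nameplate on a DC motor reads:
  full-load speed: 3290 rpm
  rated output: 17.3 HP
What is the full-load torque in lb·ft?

P_out = 17.3 × 746 = 12906 W
ω = 2π × 3290/60 = 344.5 rad/s
τ = P_out/ω = 12906/344.5 = 37.46 N·m
In lb·ft: 37.46/1.356 = 27.6 lb·ft

27.6 lb·ft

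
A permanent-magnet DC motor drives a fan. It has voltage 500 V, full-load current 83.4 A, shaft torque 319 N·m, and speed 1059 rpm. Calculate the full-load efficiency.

ω = 2π × 1059/60 = 110.9 rad/s; P_out = τω = 319 × 110.9 = 35377 W
P_in = V·I = 500 × 83.4 = 41700 W
η = P_out / P_in = 35377 / 41700 = 0.848 = 84.8%

84.8 %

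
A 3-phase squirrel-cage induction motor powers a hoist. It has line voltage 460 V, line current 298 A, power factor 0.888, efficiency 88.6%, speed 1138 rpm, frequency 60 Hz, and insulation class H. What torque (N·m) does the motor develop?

1570 N·m

P_in = √3·V·I·cosφ = 1.732 × 460 × 298 × 0.888 = 210831 W
P_out = η·P_in = 0.886 × 210831 = 186796 W
n = 1138 rpm
ω = 2π×1138/60 = 119.2 rad/s
τ = P_out/ω = 186796/119.2 = 1570 N·m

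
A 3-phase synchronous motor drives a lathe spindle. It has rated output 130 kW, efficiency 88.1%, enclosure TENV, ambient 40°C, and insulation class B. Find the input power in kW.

148 kW

P_out = 130000 W
P_in = P_out/η = 130000/0.881 = 147560 W = 148 kW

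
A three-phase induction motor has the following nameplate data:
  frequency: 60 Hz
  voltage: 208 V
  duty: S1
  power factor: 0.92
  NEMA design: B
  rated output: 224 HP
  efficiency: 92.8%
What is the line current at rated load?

543 A

P_out = 224 × 746 = 167104 W
P_in = P_out / η = 167104 / 0.928 = 180069 W
I_L = P_in / (√3·V_L·cosφ) = 180069 / (1.732 × 208 × 0.92) = 543 A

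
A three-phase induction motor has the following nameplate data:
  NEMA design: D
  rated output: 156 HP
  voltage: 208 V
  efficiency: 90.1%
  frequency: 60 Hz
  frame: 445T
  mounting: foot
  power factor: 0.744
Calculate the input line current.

482 A

P_out = 156 × 746 = 116376 W
P_in = P_out / η = 116376 / 0.901 = 129163 W
I_L = P_in / (√3·V_L·cosφ) = 129163 / (1.732 × 208 × 0.744) = 482 A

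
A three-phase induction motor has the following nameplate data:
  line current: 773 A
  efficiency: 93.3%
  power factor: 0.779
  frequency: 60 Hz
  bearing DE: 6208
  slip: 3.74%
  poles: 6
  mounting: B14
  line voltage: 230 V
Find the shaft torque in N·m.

P_in = √3·V·I·cosφ = 1.732 × 230 × 773 × 0.779 = 239879 W
P_out = η·P_in = 0.933 × 239879 = 223807 W
n_s = 120×60/6 = 1200 rpm; n = 1200×(1−0.0374) = 1155 rpm
ω = 2π×1155/60 = 121 rad/s
τ = P_out/ω = 223807/121 = 1850 N·m

1850 N·m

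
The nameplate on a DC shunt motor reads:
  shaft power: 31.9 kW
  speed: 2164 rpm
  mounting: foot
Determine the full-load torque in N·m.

ω = 2π × 2164/60 = 226.6 rad/s
τ = P/ω = 31900/226.6 = 141 N·m

141 N·m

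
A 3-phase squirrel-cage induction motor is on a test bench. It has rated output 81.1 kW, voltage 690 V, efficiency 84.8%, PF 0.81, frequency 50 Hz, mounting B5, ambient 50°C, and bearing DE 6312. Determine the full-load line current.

P_out = 81.1 kW = 81100 W
P_in = P_out / η = 81100 / 0.848 = 95637 W
I_L = P_in / (√3·V_L·cosφ) = 95637 / (1.732 × 690 × 0.81) = 98.8 A

98.8 A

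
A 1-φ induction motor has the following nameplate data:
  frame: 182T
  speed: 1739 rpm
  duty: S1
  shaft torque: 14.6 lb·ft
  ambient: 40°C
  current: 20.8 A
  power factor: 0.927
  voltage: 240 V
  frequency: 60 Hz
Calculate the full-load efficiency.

77.9 %

τ = 14.6 lb·ft × 1.356 = 19.8 N·m
ω = 2π × 1739/60 = 182.1 rad/s; P_out = τω = 19.8 × 182.1 = 3606 W
P_in = V·I·cosφ = 240 × 20.8 × 0.927 = 4628 W
η = P_out / P_in = 3606 / 4628 = 0.779 = 77.9%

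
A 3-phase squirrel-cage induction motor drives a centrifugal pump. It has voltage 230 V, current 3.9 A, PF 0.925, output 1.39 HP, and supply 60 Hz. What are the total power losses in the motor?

P_in = √3·V·I·cosφ = 1.732×230×3.9×0.925 = 1437 W
P_out = 1.39×746 = 1037 W
Losses = P_in − P_out = 1437 − 1037 = 400 W

400 W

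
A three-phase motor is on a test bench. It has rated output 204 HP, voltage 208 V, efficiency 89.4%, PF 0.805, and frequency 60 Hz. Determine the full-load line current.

587 A

P_out = 204 × 746 = 152184 W
P_in = P_out / η = 152184 / 0.894 = 170228 W
I_L = P_in / (√3·V_L·cosφ) = 170228 / (1.732 × 208 × 0.805) = 587 A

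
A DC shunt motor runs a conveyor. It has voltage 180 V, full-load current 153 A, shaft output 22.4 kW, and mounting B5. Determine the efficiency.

81.3 %

P_out = 22.4 kW = 22400 W
P_in = V·I = 180 × 153 = 27540 W
η = P_out / P_in = 22400 / 27540 = 0.813 = 81.3%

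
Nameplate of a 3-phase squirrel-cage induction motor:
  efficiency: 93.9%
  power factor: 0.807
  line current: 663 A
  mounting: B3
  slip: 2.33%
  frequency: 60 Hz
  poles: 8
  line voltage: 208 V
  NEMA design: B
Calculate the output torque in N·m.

P_in = √3·V·I·cosφ = 1.732 × 208 × 663 × 0.807 = 192752 W
P_out = η·P_in = 0.939 × 192752 = 180994 W
n_s = 120×60/8 = 900 rpm; n = 900×(1−0.0233) = 879 rpm
ω = 2π×879/60 = 92.05 rad/s
τ = P_out/ω = 180994/92.05 = 1970 N·m

1970 N·m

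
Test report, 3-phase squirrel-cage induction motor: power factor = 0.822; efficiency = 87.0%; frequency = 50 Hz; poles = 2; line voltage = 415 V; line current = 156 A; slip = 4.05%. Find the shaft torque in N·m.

P_in = √3·V·I·cosφ = 1.732 × 415 × 156 × 0.822 = 92171 W
P_out = η·P_in = 0.87 × 92171 = 80189 W
n_s = 120×50/2 = 3000 rpm; n = 3000×(1−0.0405) = 2879 rpm
ω = 2π×2879/60 = 301.5 rad/s
τ = P_out/ω = 80189/301.5 = 266 N·m

266 N·m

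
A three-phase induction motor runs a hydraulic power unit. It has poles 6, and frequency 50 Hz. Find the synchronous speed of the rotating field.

1000 rpm

n_s = 120f/p = 120×50/6 = 1000 rpm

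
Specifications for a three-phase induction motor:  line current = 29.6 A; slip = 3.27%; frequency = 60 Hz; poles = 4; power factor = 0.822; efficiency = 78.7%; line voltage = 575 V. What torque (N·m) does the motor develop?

105 N·m

P_in = √3·V·I·cosφ = 1.732 × 575 × 29.6 × 0.822 = 24231 W
P_out = η·P_in = 0.787 × 24231 = 19070 W
n_s = 120×60/4 = 1800 rpm; n = 1800×(1−0.0327) = 1741 rpm
ω = 2π×1741/60 = 182.3 rad/s
τ = P_out/ω = 19070/182.3 = 105 N·m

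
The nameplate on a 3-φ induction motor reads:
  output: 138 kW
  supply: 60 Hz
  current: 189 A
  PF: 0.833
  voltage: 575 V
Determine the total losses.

P_in = √3·V·I·cosφ = 1.732×575×189×0.833 = 156792 W
P_out = 138000 W
Losses = P_in − P_out = 156792 − 138000 = 18792 W

18.8 kW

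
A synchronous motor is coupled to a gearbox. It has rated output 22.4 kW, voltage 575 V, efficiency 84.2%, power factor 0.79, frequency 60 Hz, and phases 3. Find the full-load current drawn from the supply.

33.8 A

P_out = 22.4 kW = 22400 W
P_in = P_out / η = 22400 / 0.842 = 26603 W
I_L = P_in / (√3·V_L·cosφ) = 26603 / (1.732 × 575 × 0.79) = 33.8 A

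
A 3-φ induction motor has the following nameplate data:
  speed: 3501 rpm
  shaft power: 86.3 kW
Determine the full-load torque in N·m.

235 N·m

ω = 2π × 3501/60 = 366.6 rad/s
τ = P/ω = 86300/366.6 = 235 N·m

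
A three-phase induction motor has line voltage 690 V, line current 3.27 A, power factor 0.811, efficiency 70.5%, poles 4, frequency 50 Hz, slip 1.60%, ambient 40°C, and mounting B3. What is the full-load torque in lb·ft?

10.7 lb·ft

P_in = √3·V·I·cosφ = 1.732 × 690 × 3.27 × 0.811 = 3169 W
P_out = η·P_in = 0.705 × 3169 = 2234 W
n_s = 120×50/4 = 1500 rpm; n = 1500×(1−0.016) = 1476 rpm
ω = 2π×1476/60 = 154.6 rad/s
τ = P_out/ω = 2234/154.6 = 14.45 N·m
In lb·ft: 14.45/1.356 = 10.7 lb·ft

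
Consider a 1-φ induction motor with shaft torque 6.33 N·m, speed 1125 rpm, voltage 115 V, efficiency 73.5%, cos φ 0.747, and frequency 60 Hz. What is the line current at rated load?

ω = 2π×1125/60 = 117.8 rad/s; P_out = τω = 6.33 × 117.8 = 746 W
P_in = P_out / η = 746 / 0.735 = 1015 W
I = P_in / (V·cosφ) = 1015 / (115 × 0.747) = 11.8 A

11.8 A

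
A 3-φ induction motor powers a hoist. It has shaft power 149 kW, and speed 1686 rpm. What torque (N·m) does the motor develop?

844 N·m

ω = 2π × 1686/60 = 176.6 rad/s
τ = P/ω = 149000/176.6 = 844 N·m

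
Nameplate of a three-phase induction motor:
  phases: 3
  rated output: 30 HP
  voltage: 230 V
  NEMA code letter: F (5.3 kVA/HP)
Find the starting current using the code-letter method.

399 A

S_LR = 5.3 × 30 = 159 kVA
I_LR = S_LR/(√3·V_L) = 159000/(1.732×230) = 399 A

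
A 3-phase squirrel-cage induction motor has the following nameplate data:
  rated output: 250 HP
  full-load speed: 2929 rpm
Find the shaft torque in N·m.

608 N·m

P_out = 250 × 746 = 186500 W
ω = 2π × 2929/60 = 306.7 rad/s
τ = P_out/ω = 186500/306.7 = 608 N·m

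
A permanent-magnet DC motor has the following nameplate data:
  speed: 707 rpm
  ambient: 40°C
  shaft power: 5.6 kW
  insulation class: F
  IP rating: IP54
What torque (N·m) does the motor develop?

ω = 2π × 707/60 = 74.04 rad/s
τ = P/ω = 5600/74.04 = 75.6 N·m

75.6 N·m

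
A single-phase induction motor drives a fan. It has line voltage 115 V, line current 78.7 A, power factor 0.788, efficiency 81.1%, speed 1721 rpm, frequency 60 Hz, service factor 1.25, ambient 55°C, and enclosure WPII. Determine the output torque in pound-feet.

23.7 lb·ft

P_in = V·I·cosφ = 115 × 78.7 × 0.788 = 7132 W
P_out = η·P_in = 0.811 × 7132 = 5784 W
n = 1721 rpm
ω = 2π×1721/60 = 180.2 rad/s
τ = P_out/ω = 5784/180.2 = 32.1 N·m
In lb·ft: 32.1/1.356 = 23.7 lb·ft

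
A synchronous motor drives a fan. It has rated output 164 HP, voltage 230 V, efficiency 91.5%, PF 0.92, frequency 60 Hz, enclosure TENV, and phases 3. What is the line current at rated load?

P_out = 164 × 746 = 122344 W
P_in = P_out / η = 122344 / 0.915 = 133709 W
I_L = P_in / (√3·V_L·cosφ) = 133709 / (1.732 × 230 × 0.92) = 365 A

365 A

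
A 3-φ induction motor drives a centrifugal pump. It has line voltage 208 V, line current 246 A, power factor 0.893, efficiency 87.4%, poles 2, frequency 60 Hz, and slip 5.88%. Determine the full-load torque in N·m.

195 N·m

P_in = √3·V·I·cosφ = 1.732 × 208 × 246 × 0.893 = 79140 W
P_out = η·P_in = 0.874 × 79140 = 69168 W
n_s = 120×60/2 = 3600 rpm; n = 3600×(1−0.0588) = 3388 rpm
ω = 2π×3388/60 = 354.8 rad/s
τ = P_out/ω = 69168/354.8 = 195 N·m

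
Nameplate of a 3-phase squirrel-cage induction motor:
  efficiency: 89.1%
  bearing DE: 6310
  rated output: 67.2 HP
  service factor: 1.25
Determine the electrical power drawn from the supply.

56.3 kW

P_out = 67.2 × 746 = 50131 W
P_in = P_out/η = 50131/0.891 = 56264 W = 56.3 kW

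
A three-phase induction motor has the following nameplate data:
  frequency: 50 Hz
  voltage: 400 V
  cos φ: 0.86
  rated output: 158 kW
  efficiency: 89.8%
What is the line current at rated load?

P_out = 158 kW = 158000 W
P_in = P_out / η = 158000 / 0.898 = 175947 W
I_L = P_in / (√3·V_L·cosφ) = 175947 / (1.732 × 400 × 0.86) = 295 A

295 A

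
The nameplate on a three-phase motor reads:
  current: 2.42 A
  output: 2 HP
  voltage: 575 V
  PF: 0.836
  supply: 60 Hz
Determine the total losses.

523 W

P_in = √3·V·I·cosφ = 1.732×575×2.42×0.836 = 2015 W
P_out = 2×746 = 1492 W
Losses = P_in − P_out = 2015 − 1492 = 523 W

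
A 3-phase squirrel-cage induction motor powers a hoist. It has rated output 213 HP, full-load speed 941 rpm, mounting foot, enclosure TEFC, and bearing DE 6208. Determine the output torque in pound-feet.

1190 lb·ft

P_out = 213 × 746 = 158898 W
ω = 2π × 941/60 = 98.54 rad/s
τ = P_out/ω = 158898/98.54 = 1613 N·m
In lb·ft: 1613/1.356 = 1190 lb·ft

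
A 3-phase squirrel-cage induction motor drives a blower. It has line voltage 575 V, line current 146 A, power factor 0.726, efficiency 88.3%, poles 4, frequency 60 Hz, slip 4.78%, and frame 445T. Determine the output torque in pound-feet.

383 lb·ft

P_in = √3·V·I·cosφ = 1.732 × 575 × 146 × 0.726 = 105561 W
P_out = η·P_in = 0.883 × 105561 = 93210 W
n_s = 120×60/4 = 1800 rpm; n = 1800×(1−0.0478) = 1714 rpm
ω = 2π×1714/60 = 179.5 rad/s
τ = P_out/ω = 93210/179.5 = 519.3 N·m
In lb·ft: 519.3/1.356 = 383 lb·ft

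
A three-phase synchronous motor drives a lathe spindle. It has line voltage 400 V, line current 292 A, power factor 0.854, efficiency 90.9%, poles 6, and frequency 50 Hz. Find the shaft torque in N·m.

P_in = √3·V·I·cosφ = 1.732 × 400 × 292 × 0.854 = 172762 W
P_out = η·P_in = 0.909 × 172762 = 157041 W
n = n_s = 120×50/6 = 1000 rpm (synchronous)
ω = 2π×1000/60 = 104.7 rad/s
τ = P_out/ω = 157041/104.7 = 1500 N·m

1500 N·m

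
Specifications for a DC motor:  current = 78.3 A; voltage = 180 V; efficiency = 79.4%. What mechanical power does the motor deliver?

11.2 kW

P_in = V·I = 180 × 78.3 = 14094 W
P_out = η·P_in = 0.794 × 14094 = 11191 W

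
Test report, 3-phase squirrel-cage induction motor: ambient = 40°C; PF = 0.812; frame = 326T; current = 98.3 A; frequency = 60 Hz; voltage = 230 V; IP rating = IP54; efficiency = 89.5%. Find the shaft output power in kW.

28.5 kW

P_in = √3·V·I·cosφ = 1.732 × 230 × 98.3 × 0.812 = 31797 W
P_out = η·P_in = 0.895 × 31797 = 28458 W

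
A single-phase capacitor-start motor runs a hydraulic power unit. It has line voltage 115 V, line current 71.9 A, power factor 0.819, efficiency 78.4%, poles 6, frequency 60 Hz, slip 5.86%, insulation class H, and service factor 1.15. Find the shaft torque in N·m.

44.9 N·m

P_in = V·I·cosφ = 115 × 71.9 × 0.819 = 6772 W
P_out = η·P_in = 0.784 × 6772 = 5309 W
n_s = 120×60/6 = 1200 rpm; n = 1200×(1−0.0586) = 1130 rpm
ω = 2π×1130/60 = 118.3 rad/s
τ = P_out/ω = 5309/118.3 = 44.9 N·m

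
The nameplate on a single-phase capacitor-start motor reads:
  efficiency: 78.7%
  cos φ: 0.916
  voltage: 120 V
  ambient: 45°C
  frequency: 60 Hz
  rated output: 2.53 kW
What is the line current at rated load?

P_out = 2.53 kW = 2530 W
P_in = P_out / η = 2530 / 0.787 = 3215 W
I = P_in / (V·cosφ) = 3215 / (120 × 0.916) = 29.2 A

29.2 A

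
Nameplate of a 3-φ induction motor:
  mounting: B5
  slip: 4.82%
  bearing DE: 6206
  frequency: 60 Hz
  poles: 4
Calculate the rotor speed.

n_s = 120f/p = 120×60/4 = 1800 rpm
n = n_s(1 − s) = 1800 × (1 − 0.0482) = 1713 rpm

1713 rpm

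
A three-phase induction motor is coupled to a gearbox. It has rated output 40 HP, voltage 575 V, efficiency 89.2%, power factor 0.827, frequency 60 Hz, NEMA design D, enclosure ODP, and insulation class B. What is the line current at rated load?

40.6 A

P_out = 40 × 746 = 29840 W
P_in = P_out / η = 29840 / 0.892 = 33453 W
I_L = P_in / (√3·V_L·cosφ) = 33453 / (1.732 × 575 × 0.827) = 40.6 A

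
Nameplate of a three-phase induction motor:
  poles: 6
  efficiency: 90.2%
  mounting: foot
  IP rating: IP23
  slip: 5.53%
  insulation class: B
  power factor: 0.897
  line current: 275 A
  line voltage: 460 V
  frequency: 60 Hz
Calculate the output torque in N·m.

P_in = √3·V·I·cosφ = 1.732 × 460 × 275 × 0.897 = 196531 W
P_out = η·P_in = 0.902 × 196531 = 177271 W
n_s = 120×60/6 = 1200 rpm; n = 1200×(1−0.0553) = 1134 rpm
ω = 2π×1134/60 = 118.8 rad/s
τ = P_out/ω = 177271/118.8 = 1490 N·m

1490 N·m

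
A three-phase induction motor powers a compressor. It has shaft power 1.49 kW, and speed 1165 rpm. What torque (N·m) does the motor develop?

12.2 N·m

ω = 2π × 1165/60 = 122 rad/s
τ = P/ω = 1490/122 = 12.2 N·m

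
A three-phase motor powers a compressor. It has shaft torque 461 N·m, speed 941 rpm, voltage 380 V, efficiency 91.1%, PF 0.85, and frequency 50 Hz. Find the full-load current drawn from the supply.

89.1 A

ω = 2π×941/60 = 98.54 rad/s; P_out = τω = 461 × 98.54 = 45427 W
P_in = P_out / η = 45427 / 0.911 = 49865 W
I_L = P_in / (√3·V_L·cosφ) = 49865 / (1.732 × 380 × 0.85) = 89.1 A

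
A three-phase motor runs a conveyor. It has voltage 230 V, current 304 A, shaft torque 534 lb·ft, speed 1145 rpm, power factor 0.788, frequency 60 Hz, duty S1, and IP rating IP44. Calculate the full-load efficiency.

τ = 534 lb·ft × 1.356 = 724.1 N·m
ω = 2π × 1145/60 = 119.9 rad/s; P_out = τω = 724.1 × 119.9 = 86820 W
P_in = √3·V_L·I_L·cosφ = 1.732 × 230 × 304 × 0.788 = 95428 W
η = P_out / P_in = 86820 / 95428 = 0.910 = 91.0%

91.0 %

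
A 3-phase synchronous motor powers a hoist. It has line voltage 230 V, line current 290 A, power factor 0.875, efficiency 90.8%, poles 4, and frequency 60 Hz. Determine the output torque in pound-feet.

P_in = √3·V·I·cosφ = 1.732 × 230 × 290 × 0.875 = 101084 W
P_out = η·P_in = 0.908 × 101084 = 91784 W
n = n_s = 120×60/4 = 1800 rpm (synchronous)
ω = 2π×1800/60 = 188.5 rad/s
τ = P_out/ω = 91784/188.5 = 486.9 N·m
In lb·ft: 486.9/1.356 = 359 lb·ft

359 lb·ft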